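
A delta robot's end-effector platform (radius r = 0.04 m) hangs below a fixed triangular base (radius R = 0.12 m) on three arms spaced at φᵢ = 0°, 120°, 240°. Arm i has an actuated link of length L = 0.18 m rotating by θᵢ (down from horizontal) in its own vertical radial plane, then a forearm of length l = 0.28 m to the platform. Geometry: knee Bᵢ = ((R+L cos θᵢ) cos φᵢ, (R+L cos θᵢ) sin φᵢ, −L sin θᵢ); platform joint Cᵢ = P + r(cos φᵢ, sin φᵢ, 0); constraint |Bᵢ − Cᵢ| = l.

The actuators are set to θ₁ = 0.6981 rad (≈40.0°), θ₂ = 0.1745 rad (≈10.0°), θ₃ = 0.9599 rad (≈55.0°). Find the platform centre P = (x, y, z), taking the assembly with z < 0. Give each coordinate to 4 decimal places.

φ1=0.0°: virtual centre (0.2179, 0.0000, -0.1157), radius l
arm 2 at φ=120.0°: (R−r)+L cos θ2 = 0.2573;  O2 = (-0.1286, 0.2228, -0.0313)
φ3=240.0°: virtual centre (-0.0916, -0.1587, -0.1474), radius l
|O₂|²−|O₁|² = 0.0063;  |O₃|²−|O₁|² = -0.0055
plane₁₂: -0.6930x+0.4456y+0.1689z = 0.0063
Cramer: x(z) = 0.0009+0.0511z;  y(z) = 0.0156-0.2996z
sphere 1 gives Az²+Bz+C=0 with A=1.0924, B=0.1999, C=-0.0177;  B²−4AC=0.1173;  roots -0.2483, 0.0653;  negative root z = -0.2483
x = -0.0117, y = 0.0900

(-0.0117, 0.0900, -0.2483)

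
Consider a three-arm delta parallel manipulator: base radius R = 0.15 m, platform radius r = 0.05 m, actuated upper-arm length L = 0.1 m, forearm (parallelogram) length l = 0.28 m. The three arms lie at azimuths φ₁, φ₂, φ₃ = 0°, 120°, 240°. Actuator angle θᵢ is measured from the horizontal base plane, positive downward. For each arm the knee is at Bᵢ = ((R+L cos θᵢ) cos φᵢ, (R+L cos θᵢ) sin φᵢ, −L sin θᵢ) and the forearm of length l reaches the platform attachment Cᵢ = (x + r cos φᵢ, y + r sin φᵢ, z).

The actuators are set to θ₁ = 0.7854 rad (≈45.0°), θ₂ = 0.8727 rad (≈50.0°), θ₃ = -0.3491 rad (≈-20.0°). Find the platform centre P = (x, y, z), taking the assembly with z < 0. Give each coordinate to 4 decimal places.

centre 1 = (0.1707·cos0.0°, 0.1707·sin0.0°, -0.0707) = (0.1707, 0.0000, -0.0707)
arm 2 at φ=120.0°: (R−r)+L cos θ2 = 0.1643;  centre 2 = (-0.0821, 0.1423, -0.0766)
arm 3 at φ=240.0°: (R−r)+L cos θ3 = 0.1940;  centre 3 = (-0.0970, -0.1680, 0.0342)
|centre ₂|²−|centre ₁|² = -0.0013;  |centre ₃|²−|centre ₁|² = 0.0047
plane₁₂: -0.5057x+0.2845y+-0.0118z = -0.0013
det = 0.3222;  x = -0.0028+0.1730z,  y = -0.0094+0.3489z
quadratic in z: (1.1517)z²+(0.0748)z+(-0.0432)=0, √Δ=0.4524 → z ∈ {-0.2289, 0.1639}; z = -0.2289 (taking z<0)
x = -0.0424, y = -0.0893

(-0.0424, -0.0893, -0.2289)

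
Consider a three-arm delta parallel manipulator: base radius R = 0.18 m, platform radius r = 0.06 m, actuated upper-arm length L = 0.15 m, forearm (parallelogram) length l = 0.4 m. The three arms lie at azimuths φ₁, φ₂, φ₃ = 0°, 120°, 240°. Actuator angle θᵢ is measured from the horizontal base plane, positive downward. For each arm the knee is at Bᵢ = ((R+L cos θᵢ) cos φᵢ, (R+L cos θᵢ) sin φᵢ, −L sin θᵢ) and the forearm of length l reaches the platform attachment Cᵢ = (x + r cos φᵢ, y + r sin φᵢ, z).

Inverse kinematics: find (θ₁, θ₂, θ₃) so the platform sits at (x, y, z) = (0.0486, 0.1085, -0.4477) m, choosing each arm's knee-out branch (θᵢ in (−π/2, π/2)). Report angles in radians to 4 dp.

θ₁ = 0.7852, θ₂ = 0.6980, θ₃ = 1.3962

arm 1 (φ=0.0°): x'=0.0486, y'=0.1085
  e−x'=0.0714;  (l²−L²−(e−x')²−y'²−z²)/2L = -0.2660
  √(A²+B²)=0.4534;  θ1 = -1.4126+2.1979 ≈ 0.7852
arm 2 (φ=120.0°): x'=0.0697, y'=-0.0963
  e−x'=0.0503;  (l²−L²−(e−x')²−y'²−z²)/2L = -0.2492
  γ=atan2(-0.4477,0.0503)=-1.4588;  ψ=arccos(-0.5531)=2.1568;  θ2=γ+ψ≈0.6980
φ3=240.0° → target in arm frame (-0.1183, -0.0122)
  A cos θ + B sin θ = C:  0.2383·cos θ + -0.4477·sin θ = -0.3995
  √(A²+B²)=0.5072;  θ3 = -1.0817+2.4779 ≈ 1.3962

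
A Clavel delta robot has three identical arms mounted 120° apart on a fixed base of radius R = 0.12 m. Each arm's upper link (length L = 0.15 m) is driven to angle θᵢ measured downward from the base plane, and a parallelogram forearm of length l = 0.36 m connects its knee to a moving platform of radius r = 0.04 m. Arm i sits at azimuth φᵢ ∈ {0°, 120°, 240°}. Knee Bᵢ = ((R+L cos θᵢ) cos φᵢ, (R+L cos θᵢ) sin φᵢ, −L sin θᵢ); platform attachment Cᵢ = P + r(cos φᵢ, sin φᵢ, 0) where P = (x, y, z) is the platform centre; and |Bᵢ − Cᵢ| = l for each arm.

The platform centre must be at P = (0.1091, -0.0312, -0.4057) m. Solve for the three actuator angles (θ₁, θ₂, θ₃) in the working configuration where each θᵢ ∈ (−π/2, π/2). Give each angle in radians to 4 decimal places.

θ₁ = 0.4360, θ₂ = 1.1344, θ₃ = 0.9597

rotate P by −φ1: (0.1091, -0.0312, -0.4057)
  A cos θ + B sin θ = C:  -0.0291·cos θ + -0.4057·sin θ = -0.1977
  θ1 = atan2(B,A) + arccos(C/0.4067) = 0.4360
φ2=120.0° → target in arm frame (-0.0816, -0.0789)
  e−x'=0.1616;  (l²−L²−(e−x')²−y'²−z²)/2L = -0.2994
  √(A²+B²)=0.4367;  θ2 = -1.1918+2.3262 ≈ 1.1344
φ3=240.0° → target in arm frame (-0.0275, 0.1101)
  A cos θ + B sin θ = C:  0.1075·cos θ + -0.4057·sin θ = -0.2706
  θ3 = atan2(B,A) + arccos(C/0.4197) = 0.9597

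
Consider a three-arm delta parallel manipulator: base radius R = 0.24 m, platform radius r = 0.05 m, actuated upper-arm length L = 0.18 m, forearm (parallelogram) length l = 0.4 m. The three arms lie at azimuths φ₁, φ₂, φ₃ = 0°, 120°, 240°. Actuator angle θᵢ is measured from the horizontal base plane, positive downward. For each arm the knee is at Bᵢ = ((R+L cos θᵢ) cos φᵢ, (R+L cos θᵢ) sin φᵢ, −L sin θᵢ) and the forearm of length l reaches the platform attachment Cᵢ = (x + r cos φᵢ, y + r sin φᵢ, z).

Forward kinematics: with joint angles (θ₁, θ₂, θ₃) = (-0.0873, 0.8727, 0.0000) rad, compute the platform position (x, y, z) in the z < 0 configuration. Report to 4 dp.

(0.0481, -0.0733, -0.2111)

φ1=0.0°: virtual centre (0.3693, 0.0000, 0.0157), radius l
φ2=120.0°: virtual centre (-0.1528, 0.2647, -0.1379), radius l
O3 = (0.3700·cos240.0°, 0.3700·sin240.0°, 0.0000) = (-0.1850, -0.3204, 0.0000)
|O₂|²−|O₁|² = -0.0242;  |O₃|²−|O₁|² = 0.0003
[-1.0443 0.5295 -0.3072]·P = -0.0242;  [-1.1086 -0.6409 -0.0314]·P = 0.0003
det = 1.2563;  x = 0.0122+-0.1699z,  y = -0.0216+0.2450z
into |P−O₁|² = l²: 1.0889z² + 0.0794z + -0.0318 = 0;  Δ = 0.1447;  z = -0.2111 or 0.1382 → z<0 root = -0.2111
x = 0.0481, y = -0.0733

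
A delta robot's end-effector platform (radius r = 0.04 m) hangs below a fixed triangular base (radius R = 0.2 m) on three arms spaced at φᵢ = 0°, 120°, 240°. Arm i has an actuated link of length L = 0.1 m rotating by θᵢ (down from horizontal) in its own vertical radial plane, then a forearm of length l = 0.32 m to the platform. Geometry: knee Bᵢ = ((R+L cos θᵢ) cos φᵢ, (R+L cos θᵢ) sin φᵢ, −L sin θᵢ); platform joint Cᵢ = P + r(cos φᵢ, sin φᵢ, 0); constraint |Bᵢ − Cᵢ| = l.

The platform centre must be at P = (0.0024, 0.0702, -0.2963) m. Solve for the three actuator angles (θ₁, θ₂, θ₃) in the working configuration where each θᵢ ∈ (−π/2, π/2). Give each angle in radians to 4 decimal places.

rotate P by −φ1: (0.0024, 0.0702, -0.2963)
  A=0.1576, B=-0.2963, C=(l²−L²−A²−y'²−z²)/(2L)=-0.1258
  √(A²+B²)=0.3356;  θ1 = -1.0820+1.9550 ≈ 0.8731
rotate P by −φ2: (0.0596, -0.0372, -0.2963)
  A cos θ + B sin θ = C:  0.1004·cos θ + -0.2963·sin θ = -0.0343
  √(A²+B²)=0.3128;  θ2 = -1.2441+1.6806 ≈ 0.4365
arm 3 (φ=240.0°): x'=-0.0620, y'=-0.0330
  e−x'=0.2220;  (l²−L²−(e−x')²−y'²−z²)/2L = -0.2288
  θ3 = atan2(B,A) + arccos(C/0.3702) = 1.3093

θ₁ = 0.8731, θ₂ = 0.4365, θ₃ = 1.3093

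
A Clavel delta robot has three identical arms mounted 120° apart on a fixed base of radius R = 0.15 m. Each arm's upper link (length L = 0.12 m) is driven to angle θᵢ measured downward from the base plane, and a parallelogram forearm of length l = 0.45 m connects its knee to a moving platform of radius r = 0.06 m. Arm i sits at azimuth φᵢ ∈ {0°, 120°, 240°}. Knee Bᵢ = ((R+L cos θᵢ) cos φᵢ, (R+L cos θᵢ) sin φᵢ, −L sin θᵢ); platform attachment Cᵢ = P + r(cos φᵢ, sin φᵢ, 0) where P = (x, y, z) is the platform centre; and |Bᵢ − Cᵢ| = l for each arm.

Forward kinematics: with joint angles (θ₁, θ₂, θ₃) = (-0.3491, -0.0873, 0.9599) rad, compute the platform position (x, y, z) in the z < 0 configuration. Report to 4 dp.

S1 = (0.2028·cos0.0°, 0.2028·sin0.0°, 0.0410) = (0.2028, 0.0000, 0.0410)
S2 = (0.2095·cos120.0°, 0.2095·sin120.0°, 0.0105) = (-0.1048, 0.1815, 0.0105)
S3 = (0.1588·cos240.0°, 0.1588·sin240.0°, -0.0983) = (-0.0794, -0.1376, -0.0983)
subtract pairs → two planes through P
linear system: -0.6151x+0.3629y = 0.0012−-0.0612z; -0.5644x+-0.2751y = -0.0079−-0.2787z
det = 0.3740;  x = 0.0068+-0.3154z,  y = 0.0148+-0.3660z
quadratic in z: (1.2334)z²+(0.0307)z+(-0.1622)=0, √Δ=0.8950 → z ∈ {-0.3753, 0.3504}; z = -0.3753 (taking z<0)
x = 0.1251, y = 0.1522

(0.1251, 0.1522, -0.3753)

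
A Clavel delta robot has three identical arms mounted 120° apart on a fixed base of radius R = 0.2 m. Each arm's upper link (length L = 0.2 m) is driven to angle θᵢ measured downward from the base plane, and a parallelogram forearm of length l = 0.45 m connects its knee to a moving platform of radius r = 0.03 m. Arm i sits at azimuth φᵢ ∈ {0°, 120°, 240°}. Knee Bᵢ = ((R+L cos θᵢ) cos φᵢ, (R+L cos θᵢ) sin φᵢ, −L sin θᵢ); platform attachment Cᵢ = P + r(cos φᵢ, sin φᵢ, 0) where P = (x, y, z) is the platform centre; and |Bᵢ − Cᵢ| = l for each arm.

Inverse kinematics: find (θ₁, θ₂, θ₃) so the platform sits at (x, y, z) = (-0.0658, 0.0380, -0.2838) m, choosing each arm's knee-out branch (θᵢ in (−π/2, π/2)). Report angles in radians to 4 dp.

rotate P by −φ1: (-0.0658, 0.0380, -0.2838)
  A cos θ + B sin θ = C:  0.2358·cos θ + -0.2838·sin θ = 0.0623
  √(A²+B²)=0.3690;  θ1 = -0.8775+1.4012 ≈ 0.5237
φ2=120.0° → target in arm frame (0.0658, 0.0380)
  A=0.1042, B=-0.2838, C=(l²−L²−A²−y'²−z²)/(2L)=0.1741
  θ2 = atan2(B,A) + arccos(C/0.3023) = -0.2620
φ3=240.0° → target in arm frame (0.0000, -0.0760)
  e−x'=0.1700;  (l²−L²−(e−x')²−y'²−z²)/2L = 0.1182
  √(A²+B²)=0.3308;  θ3 = -1.0311+1.2054 ≈ 0.1743

θ₁ = 0.5237, θ₂ = -0.2620, θ₃ = 0.1743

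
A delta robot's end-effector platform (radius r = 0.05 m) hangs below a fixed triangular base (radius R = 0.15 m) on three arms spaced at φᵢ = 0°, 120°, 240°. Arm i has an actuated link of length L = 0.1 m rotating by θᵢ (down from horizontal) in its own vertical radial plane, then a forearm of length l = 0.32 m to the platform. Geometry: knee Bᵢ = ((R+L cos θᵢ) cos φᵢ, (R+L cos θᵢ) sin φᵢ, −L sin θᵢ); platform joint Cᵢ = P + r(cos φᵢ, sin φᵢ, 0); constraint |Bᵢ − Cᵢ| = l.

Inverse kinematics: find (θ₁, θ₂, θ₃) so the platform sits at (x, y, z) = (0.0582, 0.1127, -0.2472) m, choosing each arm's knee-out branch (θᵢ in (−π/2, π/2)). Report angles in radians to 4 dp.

φ1=0.0° → target in arm frame (0.0582, 0.1127)
  A cos θ + B sin θ = C:  0.0418·cos θ + -0.2472·sin θ = 0.0842
  √(A²+B²)=0.2507;  θ1 = -1.4033+1.2282 ≈ -0.1751
φ2=120.0° → target in arm frame (0.0685, -0.1068)
  A=0.0315, B=-0.2472, C=(l²−L²−A²−y'²−z²)/(2L)=0.0945
  √(A²+B²)=0.2492;  θ2 = -1.4441+1.1818 ≈ -0.2623
rotate P by −φ3: (-0.1267, -0.0059, -0.2472)
  e−x'=0.2267;  (l²−L²−(e−x')²−y'²−z²)/2L = -0.1007
  θ3 = atan2(B,A) + arccos(C/0.3354) = 1.0470

θ₁ = -0.1751, θ₂ = -0.2623, θ₃ = 1.0470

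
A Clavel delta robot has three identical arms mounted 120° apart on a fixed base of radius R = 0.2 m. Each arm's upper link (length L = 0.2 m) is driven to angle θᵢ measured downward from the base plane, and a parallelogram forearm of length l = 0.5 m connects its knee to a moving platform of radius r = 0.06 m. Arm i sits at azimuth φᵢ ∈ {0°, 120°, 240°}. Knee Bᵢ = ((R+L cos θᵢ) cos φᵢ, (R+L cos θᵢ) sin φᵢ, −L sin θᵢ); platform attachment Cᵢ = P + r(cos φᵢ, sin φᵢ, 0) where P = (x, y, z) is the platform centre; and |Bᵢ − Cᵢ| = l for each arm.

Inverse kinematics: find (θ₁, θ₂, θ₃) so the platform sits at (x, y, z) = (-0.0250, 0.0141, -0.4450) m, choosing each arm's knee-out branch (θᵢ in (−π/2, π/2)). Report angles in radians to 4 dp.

rotate P by −φ1: (-0.0250, 0.0141, -0.4450)
  A cos θ + B sin θ = C:  0.1650·cos θ + -0.4450·sin θ = -0.0386
  √(A²+B²)=0.4746;  θ1 = -1.2157+1.6523 ≈ 0.4365
φ2=120.0° → target in arm frame (0.0247, 0.0146)
  e−x'=0.1153;  (l²−L²−(e−x')²−y'²−z²)/2L = -0.0038
  √(A²+B²)=0.4597;  θ2 = -1.3173+1.5791 ≈ 0.2618
rotate P by −φ3: (0.0003, -0.0287, -0.4450)
  A cos θ + B sin θ = C:  0.1397·cos θ + -0.4450·sin θ = -0.0209
  θ3 = atan2(B,A) + arccos(C/0.4664) = 0.3491

θ₁ = 0.4365, θ₂ = 0.2618, θ₃ = 0.3491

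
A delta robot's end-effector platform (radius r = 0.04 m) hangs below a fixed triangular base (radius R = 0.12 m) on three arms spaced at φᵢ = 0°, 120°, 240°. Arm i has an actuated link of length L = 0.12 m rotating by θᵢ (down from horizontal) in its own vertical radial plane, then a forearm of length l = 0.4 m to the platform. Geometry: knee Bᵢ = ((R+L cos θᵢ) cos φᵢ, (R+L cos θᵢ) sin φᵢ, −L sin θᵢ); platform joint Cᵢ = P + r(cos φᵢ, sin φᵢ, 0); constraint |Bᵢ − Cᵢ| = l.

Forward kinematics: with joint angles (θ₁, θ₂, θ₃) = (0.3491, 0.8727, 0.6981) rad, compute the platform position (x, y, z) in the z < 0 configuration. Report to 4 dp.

centre 1 = (0.1928·cos0.0°, 0.1928·sin0.0°, -0.0410) = (0.1928, 0.0000, -0.0410)
centre 2 = (0.1571·cos120.0°, 0.1571·sin120.0°, -0.0919) = (-0.0786, 0.1361, -0.0919)
centre 3 = (0.1719·cos240.0°, 0.1719·sin240.0°, -0.0771) = (-0.0860, -0.1489, -0.0771)
|centre ₂|²−|centre ₁|² = -0.0057;  |centre ₃|²−|centre ₁|² = -0.0033
[-0.5427 0.2722 -0.1018]·P = -0.0057;  [-0.5575 -0.2978 -0.0722]·P = -0.0033
det = 0.3133;  x = 0.0083+-0.1594z,  y = -0.0044+0.0561z
into |P−centre ₁|² = l²: 1.0286z² + 0.1404z + -0.1243 = 0;  Δ = 0.5310;  z = -0.4225 or 0.2860 → z<0 root = -0.4225
x = 0.0757, y = -0.0281

(0.0757, -0.0281, -0.4225)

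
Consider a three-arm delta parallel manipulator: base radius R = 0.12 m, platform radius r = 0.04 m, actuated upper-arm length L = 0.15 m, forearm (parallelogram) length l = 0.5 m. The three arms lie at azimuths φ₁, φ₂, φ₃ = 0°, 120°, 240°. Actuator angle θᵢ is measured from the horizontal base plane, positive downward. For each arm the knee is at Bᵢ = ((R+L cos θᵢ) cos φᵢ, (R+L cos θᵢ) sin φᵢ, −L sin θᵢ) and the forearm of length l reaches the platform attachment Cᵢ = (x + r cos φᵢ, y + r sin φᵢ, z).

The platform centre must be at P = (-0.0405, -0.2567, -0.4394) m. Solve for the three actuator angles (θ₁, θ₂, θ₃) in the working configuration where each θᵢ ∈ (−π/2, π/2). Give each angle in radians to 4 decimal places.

θ₁ = 0.6108, θ₂ = 1.0471, θ₃ = -0.3494

arm 1 (φ=0.0°): x'=-0.0405, y'=-0.2567
  A cos θ + B sin θ = C:  0.1205·cos θ + -0.4394·sin θ = -0.1533
  θ1 = atan2(B,A) + arccos(C/0.4556) = 0.6108
φ2=120.0° → target in arm frame (-0.2021, 0.1634)
  A=0.2821, B=-0.4394, C=(l²−L²−A²−y'²−z²)/(2L)=-0.2395
  θ2 = atan2(B,A) + arccos(C/0.5221) = 1.0471
rotate P by −φ3: (0.2426, 0.0933, -0.4394)
  A=-0.1626, B=-0.4394, C=(l²−L²−A²−y'²−z²)/(2L)=-0.0023
  γ=atan2(-0.4394,-0.1626)=-1.9251;  ψ=arccos(-0.0050)=1.5758;  θ3=γ+ψ≈-0.3494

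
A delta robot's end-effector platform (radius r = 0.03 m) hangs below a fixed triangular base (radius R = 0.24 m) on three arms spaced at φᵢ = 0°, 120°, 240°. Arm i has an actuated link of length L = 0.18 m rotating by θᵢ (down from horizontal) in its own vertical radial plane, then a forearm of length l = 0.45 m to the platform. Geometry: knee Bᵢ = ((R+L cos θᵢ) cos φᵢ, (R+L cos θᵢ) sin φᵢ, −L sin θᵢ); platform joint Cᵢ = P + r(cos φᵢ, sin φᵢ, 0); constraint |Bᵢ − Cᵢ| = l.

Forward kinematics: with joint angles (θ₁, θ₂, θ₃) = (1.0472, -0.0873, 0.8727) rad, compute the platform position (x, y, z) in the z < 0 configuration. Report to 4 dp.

centre 1 = (0.3000·cos0.0°, 0.3000·sin0.0°, -0.1559) = (0.3000, 0.0000, -0.1559)
arm 2 at φ=120.0°: e+L cos θ2 = 0.3893;  centre 2 = (-0.1947, 0.3372, 0.0157)
centre 3 = (0.3257·cos240.0°, 0.3257·sin240.0°, -0.1379) = (-0.1628, -0.2821, -0.1379)
eliminate P² terms by subtracting sphere 1 from 2 and 3
plane₁₂: -0.9893x+0.6743y+0.3432z = 0.0375
det = 1.1823;  x = -0.0241+0.1843z,  y = 0.0203+-0.2386z
sphere 1 gives Az²+Bz+C=0 with A=1.0909, B=0.1826, C=-0.0728;  B²−4AC=0.3509;  roots -0.3552, 0.1878;  negative root z = -0.3552
x = -0.0895, y = 0.1051

(-0.0895, 0.1051, -0.3552)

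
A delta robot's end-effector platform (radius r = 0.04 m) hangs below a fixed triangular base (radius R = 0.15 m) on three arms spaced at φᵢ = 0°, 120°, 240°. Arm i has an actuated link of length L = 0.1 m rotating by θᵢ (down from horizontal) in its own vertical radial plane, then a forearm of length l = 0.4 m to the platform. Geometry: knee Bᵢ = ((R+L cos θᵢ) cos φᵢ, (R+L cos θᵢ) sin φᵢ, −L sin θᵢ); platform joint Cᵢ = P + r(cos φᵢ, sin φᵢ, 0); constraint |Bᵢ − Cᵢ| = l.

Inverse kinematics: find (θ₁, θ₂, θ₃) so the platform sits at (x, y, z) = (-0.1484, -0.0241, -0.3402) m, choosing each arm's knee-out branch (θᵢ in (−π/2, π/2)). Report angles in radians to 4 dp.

rotate P by −φ1: (-0.1484, -0.0241, -0.3402)
  A=0.2584, B=-0.3402, C=(l²−L²−A²−y'²−z²)/(2L)=-0.1654
  √(A²+B²)=0.4272;  θ1 = -0.9212+1.9684 ≈ 1.0472
φ2=120.0° → target in arm frame (0.0533, 0.1406)
  A cos θ + B sin θ = C:  0.0567·cos θ + -0.3402·sin θ = 0.0565
  θ2 = atan2(B,A) + arccos(C/0.3449) = 0.0006
φ3=240.0° → target in arm frame (0.0951, -0.1165)
  A cos θ + B sin θ = C:  0.0149·cos θ + -0.3402·sin θ = 0.1024
  γ=atan2(-0.3402,0.0149)=-1.5269;  ψ=arccos(0.3007)=1.2654;  θ3=γ+ψ≈-0.2615

θ₁ = 1.0472, θ₂ = 0.0006, θ₃ = -0.2615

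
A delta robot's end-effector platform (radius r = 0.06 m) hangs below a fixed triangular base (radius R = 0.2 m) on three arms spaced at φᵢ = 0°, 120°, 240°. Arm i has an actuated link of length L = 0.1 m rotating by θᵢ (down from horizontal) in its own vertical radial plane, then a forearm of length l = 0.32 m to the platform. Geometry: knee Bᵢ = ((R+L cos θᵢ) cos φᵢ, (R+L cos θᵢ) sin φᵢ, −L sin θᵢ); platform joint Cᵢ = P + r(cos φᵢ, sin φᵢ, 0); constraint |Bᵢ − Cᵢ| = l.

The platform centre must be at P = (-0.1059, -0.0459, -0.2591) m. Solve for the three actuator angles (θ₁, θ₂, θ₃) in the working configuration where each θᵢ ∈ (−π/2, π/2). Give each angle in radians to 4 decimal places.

θ₁ = 1.3087, θ₂ = 0.5238, θ₃ = -0.1743

φ1=0.0° → target in arm frame (-0.1059, -0.0459)
  e−x'=0.2459;  (l²−L²−(e−x')²−y'²−z²)/2L = -0.1865
  γ=atan2(-0.2591,0.2459)=-0.8115;  ψ=arccos(-0.5222)=2.1202;  θ1=γ+ψ≈1.3087
φ2=120.0° → target in arm frame (0.0132, 0.1147)
  e−x'=0.1268;  (l²−L²−(e−x')²−y'²−z²)/2L = -0.0198
  √(A²+B²)=0.2885;  θ2 = -1.1157+1.6395 ≈ 0.5238
arm 3 (φ=240.0°): x'=0.0927, y'=-0.0688
  A cos θ + B sin θ = C:  0.0473·cos θ + -0.2591·sin θ = 0.0915
  √(A²+B²)=0.2634;  θ3 = -1.3902+1.2160 ≈ -0.1743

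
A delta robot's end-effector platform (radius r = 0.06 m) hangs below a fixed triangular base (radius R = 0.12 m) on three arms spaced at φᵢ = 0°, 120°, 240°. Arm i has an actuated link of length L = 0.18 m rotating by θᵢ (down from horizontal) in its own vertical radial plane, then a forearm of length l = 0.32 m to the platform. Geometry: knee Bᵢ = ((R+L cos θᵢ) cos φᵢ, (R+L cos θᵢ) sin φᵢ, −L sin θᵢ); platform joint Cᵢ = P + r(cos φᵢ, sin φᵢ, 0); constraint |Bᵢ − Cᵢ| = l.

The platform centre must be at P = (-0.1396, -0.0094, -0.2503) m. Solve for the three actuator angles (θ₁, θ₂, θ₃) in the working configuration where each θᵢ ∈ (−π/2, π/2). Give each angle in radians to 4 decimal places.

θ₁ = 0.9598, θ₂ = 0.0870, θ₃ = 0.0002

φ1=0.0° → target in arm frame (-0.1396, -0.0094)
  e−x'=0.1996;  (l²−L²−(e−x')²−y'²−z²)/2L = -0.0905
  θ1 = atan2(B,A) + arccos(C/0.3201) = 0.9598
φ2=120.0° → target in arm frame (0.0617, 0.1256)
  e−x'=-0.0017;  (l²−L²−(e−x')²−y'²−z²)/2L = -0.0234
  √(A²+B²)=0.2503;  θ2 = -1.5774+1.6645 ≈ 0.0870
rotate P by −φ3: (0.0779, -0.1162, -0.2503)
  e−x'=-0.0179;  (l²−L²−(e−x')²−y'²−z²)/2L = -0.0180
  γ=atan2(-0.2503,-0.0179)=-1.6424;  ψ=arccos(-0.0717)=1.6425;  θ3=γ+ψ≈0.0002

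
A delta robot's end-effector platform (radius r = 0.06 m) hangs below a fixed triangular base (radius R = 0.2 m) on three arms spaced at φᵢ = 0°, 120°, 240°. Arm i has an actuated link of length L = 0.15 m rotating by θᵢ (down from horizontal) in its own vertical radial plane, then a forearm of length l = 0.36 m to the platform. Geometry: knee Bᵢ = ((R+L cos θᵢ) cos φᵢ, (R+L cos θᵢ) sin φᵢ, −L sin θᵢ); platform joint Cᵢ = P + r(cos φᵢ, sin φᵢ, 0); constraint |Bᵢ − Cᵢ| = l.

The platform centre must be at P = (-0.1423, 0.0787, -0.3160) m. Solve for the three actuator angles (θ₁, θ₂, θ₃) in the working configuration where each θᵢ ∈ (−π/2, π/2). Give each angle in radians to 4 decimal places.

θ₁ = 1.3962, θ₂ = 0.0000, θ₃ = 0.7853

φ1=0.0° → target in arm frame (-0.1423, 0.0787)
  e−x'=0.2823;  (l²−L²−(e−x')²−y'²−z²)/2L = -0.2621
  γ=atan2(-0.3160,0.2823)=-0.8417;  ψ=arccos(-0.6187)=2.2378;  θ1=γ+ψ≈1.3962
rotate P by −φ2: (0.1393, 0.0839, -0.3160)
  A cos θ + B sin θ = C:  0.0007·cos θ + -0.3160·sin θ = 0.0007
  θ2 = atan2(B,A) + arccos(C/0.3160) = 0.0000
arm 3 (φ=240.0°): x'=0.0030, y'=-0.1626
  A cos θ + B sin θ = C:  0.1370·cos θ + -0.3160·sin θ = -0.1265
  θ3 = atan2(B,A) + arccos(C/0.3444) = 0.7853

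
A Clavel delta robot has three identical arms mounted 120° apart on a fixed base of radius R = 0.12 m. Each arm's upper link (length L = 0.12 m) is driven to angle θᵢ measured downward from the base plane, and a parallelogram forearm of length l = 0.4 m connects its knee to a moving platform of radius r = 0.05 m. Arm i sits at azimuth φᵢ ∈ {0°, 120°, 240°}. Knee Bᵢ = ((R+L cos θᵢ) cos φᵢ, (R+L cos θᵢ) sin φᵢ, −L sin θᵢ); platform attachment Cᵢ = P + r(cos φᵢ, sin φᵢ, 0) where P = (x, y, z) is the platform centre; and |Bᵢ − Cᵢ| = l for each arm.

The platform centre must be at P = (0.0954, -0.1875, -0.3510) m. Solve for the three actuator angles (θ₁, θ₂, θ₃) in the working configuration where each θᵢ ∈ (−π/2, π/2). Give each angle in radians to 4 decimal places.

θ₁ = 0.0871, θ₂ = 1.2217, θ₃ = -0.0002

rotate P by −φ1: (0.0954, -0.1875, -0.3510)
  e−x'=-0.0254;  (l²−L²−(e−x')²−y'²−z²)/2L = -0.0558
  γ=atan2(-0.3510,-0.0254)=-1.6430;  ψ=arccos(-0.1587)=1.7302;  θ1=γ+ψ≈0.0871
φ2=120.0° → target in arm frame (-0.2101, 0.0111)
  e−x'=0.2801;  (l²−L²−(e−x')²−y'²−z²)/2L = -0.2340
  γ=atan2(-0.3510,0.2801)=-0.8973;  ψ=arccos(-0.5212)=2.1190;  θ2=γ+ψ≈1.2217
φ3=240.0° → target in arm frame (0.1147, 0.1764)
  A=-0.0447, B=-0.3510, C=(l²−L²−A²−y'²−z²)/(2L)=-0.0446
  √(A²+B²)=0.3538;  θ3 = -1.6974+1.6972 ≈ -0.0002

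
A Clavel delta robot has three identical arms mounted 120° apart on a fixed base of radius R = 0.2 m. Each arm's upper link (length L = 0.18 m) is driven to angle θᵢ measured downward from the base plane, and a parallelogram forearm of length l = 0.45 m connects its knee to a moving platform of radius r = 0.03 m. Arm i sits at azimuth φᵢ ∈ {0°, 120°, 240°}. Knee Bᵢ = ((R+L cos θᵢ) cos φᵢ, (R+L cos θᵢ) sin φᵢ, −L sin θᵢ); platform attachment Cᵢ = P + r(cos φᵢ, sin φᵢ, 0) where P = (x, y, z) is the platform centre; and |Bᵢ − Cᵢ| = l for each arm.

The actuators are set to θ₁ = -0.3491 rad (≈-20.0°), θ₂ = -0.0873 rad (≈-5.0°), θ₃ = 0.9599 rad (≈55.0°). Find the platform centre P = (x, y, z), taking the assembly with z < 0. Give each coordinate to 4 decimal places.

(0.0938, 0.1202, -0.2960)

centre 1 = (0.3391·cos0.0°, 0.3391·sin0.0°, 0.0616) = (0.3391, 0.0000, 0.0616)
φ2=120.0°: virtual centre (-0.1747, 0.3025, 0.0157), radius l
φ3=240.0°: virtual centre (-0.1366, -0.2366, -0.1474), radius l
eliminate P² terms by subtracting sphere 1 from 2 and 3
linear system: -1.0276x+0.6050y = 0.0035−-0.0918z; -0.9515x+-0.4733y = -0.0224−-0.4180z
Cramer: x(z) = 0.0112-0.2790z;  y(z) = 0.0248-0.3223z
into |P−centre ₁|² = l²: 1.1817z² + 0.0439z + -0.0906 = 0;  Δ = 0.4300;  z = -0.2960 or 0.2589 → z<0 root = -0.2960
x = 0.0938, y = 0.1202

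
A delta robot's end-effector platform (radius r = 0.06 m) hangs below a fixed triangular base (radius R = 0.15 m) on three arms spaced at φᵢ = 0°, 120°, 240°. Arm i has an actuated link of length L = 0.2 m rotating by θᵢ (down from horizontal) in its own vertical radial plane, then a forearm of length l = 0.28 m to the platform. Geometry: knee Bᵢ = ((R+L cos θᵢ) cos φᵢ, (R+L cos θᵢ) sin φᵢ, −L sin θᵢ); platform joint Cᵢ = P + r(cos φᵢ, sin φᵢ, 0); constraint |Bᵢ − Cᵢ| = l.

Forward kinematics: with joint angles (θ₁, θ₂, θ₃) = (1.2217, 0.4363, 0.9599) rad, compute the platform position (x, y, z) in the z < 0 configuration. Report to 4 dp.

(-0.0885, 0.0656, -0.3025)

φ1=0.0°: virtual centre (0.1584, 0.0000, -0.1879), radius l
arm 2 at φ=120.0°: ρ2 = 0.2713;  centre 2 = (-0.1356, 0.2349, -0.0845)
φ3=240.0°: virtual centre (-0.1024, -0.1773, -0.1638), radius l
eliminate P² terms by subtracting sphere 1 from 2 and 3
[-0.5881 0.4698 0.2068]·P = 0.0203;  [-0.5215 -0.3546 0.0482]·P = 0.0083
det = 0.4536;  x = -0.0245+0.2116z,  y = 0.0125+-0.1753z
into |P−centre ₁|² = l²: 1.0755z² + 0.2940z + -0.0095 = 0;  Δ = 0.1272;  z = -0.3025 or 0.0291 → z<0 root = -0.3025
x = -0.0885, y = 0.0656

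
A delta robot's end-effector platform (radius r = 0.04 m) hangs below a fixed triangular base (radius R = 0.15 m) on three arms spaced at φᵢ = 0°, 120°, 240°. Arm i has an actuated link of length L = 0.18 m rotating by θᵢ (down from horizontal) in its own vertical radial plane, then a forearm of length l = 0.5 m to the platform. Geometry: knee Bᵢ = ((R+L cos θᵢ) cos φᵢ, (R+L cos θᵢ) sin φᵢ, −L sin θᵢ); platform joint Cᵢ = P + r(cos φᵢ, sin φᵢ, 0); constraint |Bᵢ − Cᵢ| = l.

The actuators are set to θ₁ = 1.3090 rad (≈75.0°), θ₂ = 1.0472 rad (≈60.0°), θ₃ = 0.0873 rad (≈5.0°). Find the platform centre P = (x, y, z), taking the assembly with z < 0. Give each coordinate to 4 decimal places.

(-0.1714, -0.1735, -0.5090)

centre 1 = (0.1566·cos0.0°, 0.1566·sin0.0°, -0.1739) = (0.1566, 0.0000, -0.1739)
centre 2 = (0.2000·cos120.0°, 0.2000·sin120.0°, -0.1559) = (-0.1000, 0.1732, -0.1559)
centre 3 = (0.2893·cos240.0°, 0.2893·sin240.0°, -0.0157) = (-0.1447, -0.2506, -0.0157)
eliminate P² terms by subtracting sphere 1 from 2 and 3
[-0.5132 0.3464 0.0360]·P = 0.0096;  [-0.6025 -0.5011 0.3163]·P = 0.0292
det = 0.4659;  x = -0.0320+0.2739z,  y = -0.0198+0.3020z
into |P−centre ₁|² = l²: 1.1662z² + 0.2325z + -0.1838 = 0;  Δ = 0.9115;  z = -0.5090 or 0.3097 → z<0 root = -0.5090
x = -0.1714, y = -0.1735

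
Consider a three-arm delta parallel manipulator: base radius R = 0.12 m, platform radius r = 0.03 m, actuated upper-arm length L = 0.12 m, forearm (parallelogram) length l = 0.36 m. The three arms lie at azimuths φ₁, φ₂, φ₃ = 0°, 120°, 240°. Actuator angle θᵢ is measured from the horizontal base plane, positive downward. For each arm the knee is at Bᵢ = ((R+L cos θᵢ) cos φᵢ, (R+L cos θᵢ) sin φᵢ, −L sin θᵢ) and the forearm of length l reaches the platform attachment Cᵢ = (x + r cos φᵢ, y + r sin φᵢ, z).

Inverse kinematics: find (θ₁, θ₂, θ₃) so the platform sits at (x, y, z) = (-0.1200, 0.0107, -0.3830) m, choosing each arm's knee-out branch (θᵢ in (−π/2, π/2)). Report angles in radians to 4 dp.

θ₁ = 1.3084, θ₂ = 0.5234, θ₃ = 0.6105

rotate P by −φ1: (-0.1200, 0.0107, -0.3830)
  A=0.2100, B=-0.3830, C=(l²−L²−A²−y'²−z²)/(2L)=-0.3154
  √(A²+B²)=0.4368;  θ1 = -1.0693+2.3777 ≈ 1.3084
arm 2 (φ=120.0°): x'=0.0693, y'=0.0986
  e−x'=0.0207;  (l²−L²−(e−x')²−y'²−z²)/2L = -0.1735
  √(A²+B²)=0.3836;  θ2 = -1.5167+2.0401 ≈ 0.5234
φ3=240.0° → target in arm frame (0.0507, -0.1093)
  e−x'=0.0393;  (l²−L²−(e−x')²−y'²−z²)/2L = -0.1874
  θ3 = atan2(B,A) + arccos(C/0.3850) = 0.6105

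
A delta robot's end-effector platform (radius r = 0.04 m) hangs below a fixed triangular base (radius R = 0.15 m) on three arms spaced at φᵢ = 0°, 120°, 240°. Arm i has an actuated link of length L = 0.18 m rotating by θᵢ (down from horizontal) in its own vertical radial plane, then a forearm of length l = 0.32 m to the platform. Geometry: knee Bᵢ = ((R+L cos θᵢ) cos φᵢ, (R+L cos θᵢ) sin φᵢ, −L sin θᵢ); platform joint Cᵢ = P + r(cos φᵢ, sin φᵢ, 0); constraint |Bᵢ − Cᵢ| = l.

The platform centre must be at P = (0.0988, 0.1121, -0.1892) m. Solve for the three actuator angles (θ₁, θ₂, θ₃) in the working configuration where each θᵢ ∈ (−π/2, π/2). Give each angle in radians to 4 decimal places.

arm 1 (φ=0.0°): x'=0.0988, y'=0.1121
  e−x'=0.0112;  (l²−L²−(e−x')²−y'²−z²)/2L = 0.0598
  θ1 = atan2(B,A) + arccos(C/0.1895) = -0.2616
rotate P by −φ2: (0.0477, -0.1416, -0.1892)
  A cos θ + B sin θ = C:  0.0623·cos θ + -0.1892·sin θ = 0.0285
  √(A²+B²)=0.1992;  θ2 = -1.2526+1.4272 ≈ 0.1745
rotate P by −φ3: (-0.1465, 0.0295, -0.1892)
  A cos θ + B sin θ = C:  0.2565·cos θ + -0.1892·sin θ = -0.0901
  γ=atan2(-0.1892,0.2565)=-0.6356;  ψ=arccos(-0.2828)=1.8575;  θ3=γ+ψ≈1.2220

θ₁ = -0.2616, θ₂ = 0.1745, θ₃ = 1.2220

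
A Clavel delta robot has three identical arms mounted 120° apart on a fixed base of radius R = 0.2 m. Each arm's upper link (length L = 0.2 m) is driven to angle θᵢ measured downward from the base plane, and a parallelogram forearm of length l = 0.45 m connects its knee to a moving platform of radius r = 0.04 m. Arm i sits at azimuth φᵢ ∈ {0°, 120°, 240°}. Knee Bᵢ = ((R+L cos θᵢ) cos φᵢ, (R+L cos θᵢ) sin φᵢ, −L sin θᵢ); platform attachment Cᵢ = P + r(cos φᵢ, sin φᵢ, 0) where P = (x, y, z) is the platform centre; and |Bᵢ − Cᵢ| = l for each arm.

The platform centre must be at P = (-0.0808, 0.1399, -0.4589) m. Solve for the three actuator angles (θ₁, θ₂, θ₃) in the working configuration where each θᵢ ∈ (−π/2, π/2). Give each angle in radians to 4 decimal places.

θ₁ = 1.1344, θ₂ = 0.2617, θ₃ = 1.1343

rotate P by −φ1: (-0.0808, 0.1399, -0.4589)
  A cos θ + B sin θ = C:  0.2408·cos θ + -0.4589·sin θ = -0.3141
  √(A²+B²)=0.5182;  θ1 = -1.0876+2.2220 ≈ 1.1344
φ2=120.0° → target in arm frame (0.1616, 0.0000)
  A=-0.0016, B=-0.4589, C=(l²−L²−A²−y'²−z²)/(2L)=-0.1202
  √(A²+B²)=0.4589;  θ2 = -1.5742+1.8359 ≈ 0.2617
φ3=240.0° → target in arm frame (-0.0808, -0.1399)
  A cos θ + B sin θ = C:  0.2408·cos θ + -0.4589·sin θ = -0.3141
  √(A²+B²)=0.5182;  θ3 = -1.0876+2.2219 ≈ 1.1343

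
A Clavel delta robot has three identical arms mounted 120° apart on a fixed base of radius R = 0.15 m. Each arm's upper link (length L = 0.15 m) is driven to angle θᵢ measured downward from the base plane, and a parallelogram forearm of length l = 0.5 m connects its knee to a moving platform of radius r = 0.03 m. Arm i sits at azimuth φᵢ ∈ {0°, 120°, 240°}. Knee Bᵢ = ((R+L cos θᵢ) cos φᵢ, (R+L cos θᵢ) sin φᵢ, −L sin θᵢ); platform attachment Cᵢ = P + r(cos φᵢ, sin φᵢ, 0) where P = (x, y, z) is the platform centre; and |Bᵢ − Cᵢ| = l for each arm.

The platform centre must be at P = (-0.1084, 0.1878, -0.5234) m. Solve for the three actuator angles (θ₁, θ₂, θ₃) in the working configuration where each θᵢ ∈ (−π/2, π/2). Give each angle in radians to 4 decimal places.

φ1=0.0° → target in arm frame (-0.1084, 0.1878)
  A cos θ + B sin θ = C:  0.2284·cos θ + -0.5234·sin θ = -0.4463
  θ1 = atan2(B,A) + arccos(C/0.5711) = 1.3085
arm 2 (φ=120.0°): x'=0.2168, y'=0.0000
  A=-0.0968, B=-0.5234, C=(l²−L²−A²−y'²−z²)/(2L)=-0.1861
  θ2 = atan2(B,A) + arccos(C/0.5323) = 0.1742
arm 3 (φ=240.0°): x'=-0.1084, y'=-0.1878
  e−x'=0.2284;  (l²−L²−(e−x')²−y'²−z²)/2L = -0.4463
  γ=atan2(-0.5234,0.2284)=-1.1593;  ψ=arccos(-0.7815)=2.4679;  θ3=γ+ψ≈1.3086

θ₁ = 1.3085, θ₂ = 0.1742, θ₃ = 1.3086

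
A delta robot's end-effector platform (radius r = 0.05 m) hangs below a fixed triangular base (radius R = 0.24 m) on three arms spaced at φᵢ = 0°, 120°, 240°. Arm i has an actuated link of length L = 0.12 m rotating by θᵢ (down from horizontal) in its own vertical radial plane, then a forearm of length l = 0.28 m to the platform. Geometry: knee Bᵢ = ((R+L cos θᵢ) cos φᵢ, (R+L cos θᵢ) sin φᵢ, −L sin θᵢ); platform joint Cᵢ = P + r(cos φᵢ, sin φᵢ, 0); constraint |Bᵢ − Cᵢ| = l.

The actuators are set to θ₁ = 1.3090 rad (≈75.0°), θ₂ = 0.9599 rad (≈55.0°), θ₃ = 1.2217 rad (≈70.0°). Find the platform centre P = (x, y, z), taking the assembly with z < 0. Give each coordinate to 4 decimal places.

φ1=0.0°: virtual centre (0.2211, 0.0000, -0.1159), radius l
arm 2 at φ=120.0°: (R−r)+L cos θ2 = 0.2588;  O2 = (-0.1294, 0.2242, -0.0983)
O3 = (0.2310·cos240.0°, 0.2310·sin240.0°, -0.1128) = (-0.1155, -0.2001, -0.1128)
eliminate P² terms by subtracting sphere 1 from 2 and 3
linear system: -0.7009x+0.4483y = 0.0144−0.0352z; -0.6732x+-0.4002y = 0.0038−0.0063z
Cramer: x(z) = -0.0128+0.0291z;  y(z) = 0.0120-0.0331z
into |P−O₁|² = l²: 1.0019z² + 0.2174z + -0.0101 = 0;  Δ = 0.0879;  z = -0.2565 or 0.0394 → z<0 root = -0.2565
x = -0.0202, y = 0.0205

(-0.0202, 0.0205, -0.2565)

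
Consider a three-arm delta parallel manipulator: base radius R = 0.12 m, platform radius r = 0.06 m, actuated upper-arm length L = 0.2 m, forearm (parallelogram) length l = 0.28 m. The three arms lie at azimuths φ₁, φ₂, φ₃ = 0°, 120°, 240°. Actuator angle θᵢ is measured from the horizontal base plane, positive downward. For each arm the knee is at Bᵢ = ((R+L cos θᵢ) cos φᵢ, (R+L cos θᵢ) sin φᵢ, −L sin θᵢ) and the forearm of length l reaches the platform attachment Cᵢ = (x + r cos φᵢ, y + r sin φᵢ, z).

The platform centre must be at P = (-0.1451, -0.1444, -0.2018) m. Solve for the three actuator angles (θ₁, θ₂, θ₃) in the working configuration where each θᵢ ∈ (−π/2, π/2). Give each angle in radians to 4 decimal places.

arm 1 (φ=0.0°): x'=-0.1451, y'=-0.1444
  A=0.2051, B=-0.2018, C=(l²−L²−A²−y'²−z²)/(2L)=-0.1631
  γ=atan2(-0.2018,0.2051)=-0.7773;  ψ=arccos(-0.5669)=2.1735;  θ1=γ+ψ≈1.3962
φ2=120.0° → target in arm frame (-0.0525, 0.1979)
  A=0.1125, B=-0.2018, C=(l²−L²−A²−y'²−z²)/(2L)=-0.1353
  √(A²+B²)=0.2310;  θ2 = -1.0622+2.1965 ≈ 1.1343
φ3=240.0° → target in arm frame (0.1976, -0.0535)
  A cos θ + B sin θ = C:  -0.1376·cos θ + -0.2018·sin θ = -0.0603
  γ=atan2(-0.2018,-0.1376)=-2.1693;  ψ=arccos(-0.2468)=1.8202;  θ3=γ+ψ≈-0.3490

θ₁ = 1.3962, θ₂ = 1.1343, θ₃ = -0.3490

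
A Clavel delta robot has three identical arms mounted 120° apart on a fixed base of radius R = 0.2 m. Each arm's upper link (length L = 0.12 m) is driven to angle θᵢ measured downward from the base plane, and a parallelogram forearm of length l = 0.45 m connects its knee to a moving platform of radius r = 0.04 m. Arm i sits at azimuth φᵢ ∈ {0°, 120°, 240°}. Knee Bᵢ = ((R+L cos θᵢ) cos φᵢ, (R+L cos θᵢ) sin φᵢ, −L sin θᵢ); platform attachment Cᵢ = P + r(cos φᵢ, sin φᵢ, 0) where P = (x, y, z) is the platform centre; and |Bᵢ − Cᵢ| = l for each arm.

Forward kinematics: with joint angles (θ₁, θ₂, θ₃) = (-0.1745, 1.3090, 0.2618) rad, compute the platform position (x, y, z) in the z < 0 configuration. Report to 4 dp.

(0.1210, -0.1263, -0.3814)

O1 = (0.2782·cos0.0°, 0.2782·sin0.0°, 0.0208) = (0.2782, 0.0000, 0.0208)
φ2=120.0°: virtual centre (-0.0955, 0.1655, -0.1159), radius l
arm 3 at φ=240.0°: e+L cos θ3 = 0.2759;  O3 = (-0.1380, -0.2389, -0.0311)
subtract pairs → two planes through P
[-0.7474 0.3309 -0.2735]·P = -0.0279;  [-0.8323 -0.4779 -0.1038]·P = -0.0007
Cramer: x(z) = 0.0214-0.2609z;  y(z) = -0.0358+0.2372z
into |P−O₁|² = l²: 1.1243z² + 0.0753z + -0.1349 = 0;  Δ = 0.6122;  z = -0.3814 or 0.3145 → z<0 root = -0.3814
x = 0.1210, y = -0.1263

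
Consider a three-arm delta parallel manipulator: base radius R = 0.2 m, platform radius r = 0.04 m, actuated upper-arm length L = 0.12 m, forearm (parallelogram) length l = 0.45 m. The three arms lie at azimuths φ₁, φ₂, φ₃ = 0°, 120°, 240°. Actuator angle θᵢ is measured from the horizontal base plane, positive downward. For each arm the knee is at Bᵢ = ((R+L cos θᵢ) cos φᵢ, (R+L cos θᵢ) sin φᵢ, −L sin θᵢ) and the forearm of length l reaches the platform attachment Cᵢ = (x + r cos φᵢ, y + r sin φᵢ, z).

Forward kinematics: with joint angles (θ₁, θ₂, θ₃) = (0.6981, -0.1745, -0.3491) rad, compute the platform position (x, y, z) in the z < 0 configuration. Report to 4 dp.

φ1=0.0°: virtual centre (0.2519, 0.0000, -0.0771), radius l
φ2=120.0°: virtual centre (-0.1391, 0.2409, 0.0208), radius l
O3 = (0.2728·cos240.0°, 0.2728·sin240.0°, 0.0410) = (-0.1364, -0.2362, 0.0410)
subtract pairs → two planes through P
[-0.7820 0.4818 0.1959]·P = 0.0084;  [-0.7766 -0.4724 0.2364]·P = 0.0067
Cramer: x(z) = -0.0097+0.2776z;  y(z) = 0.0018+0.0439z
into |P−O₁|² = l²: 1.0790z² + 0.0092z + -0.1281 = 0;  Δ = 0.5531;  z = -0.3489 or 0.3404 → z<0 root = -0.3489
x = -0.1065, y = -0.0136

(-0.1065, -0.0136, -0.3489)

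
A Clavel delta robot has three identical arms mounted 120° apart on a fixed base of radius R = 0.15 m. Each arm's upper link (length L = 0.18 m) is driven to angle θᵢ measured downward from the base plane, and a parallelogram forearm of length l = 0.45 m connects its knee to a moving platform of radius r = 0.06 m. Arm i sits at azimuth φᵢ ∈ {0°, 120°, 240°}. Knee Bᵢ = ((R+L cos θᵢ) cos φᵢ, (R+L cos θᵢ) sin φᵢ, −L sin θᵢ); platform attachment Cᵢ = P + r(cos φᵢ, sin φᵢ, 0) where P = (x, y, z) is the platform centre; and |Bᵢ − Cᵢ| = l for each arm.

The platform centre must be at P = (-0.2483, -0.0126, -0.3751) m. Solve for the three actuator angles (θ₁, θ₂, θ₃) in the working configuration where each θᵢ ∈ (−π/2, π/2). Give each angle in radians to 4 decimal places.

θ₁ = 1.2215, θ₂ = 0.0875, θ₃ = -0.0002

rotate P by −φ1: (-0.2483, -0.0126, -0.3751)
  A=0.3383, B=-0.3751, C=(l²−L²−A²−y'²−z²)/(2L)=-0.2367
  γ=atan2(-0.3751,0.3383)=-0.8369;  ψ=arccos(-0.4686)=2.0585;  θ1=γ+ψ≈1.2215
φ2=120.0° → target in arm frame (0.1132, 0.2213)
  A cos θ + B sin θ = C:  -0.0232·cos θ + -0.3751·sin θ = -0.0559
  γ=atan2(-0.3751,-0.0232)=-1.6327;  ψ=arccos(-0.1488)=1.7201;  θ2=γ+ψ≈0.0875
arm 3 (φ=240.0°): x'=0.1351, y'=-0.2087
  A cos θ + B sin θ = C:  -0.0451·cos θ + -0.3751·sin θ = -0.0450
  γ=atan2(-0.3751,-0.0451)=-1.6904;  ψ=arccos(-0.1191)=1.6902;  θ3=γ+ψ≈-0.0002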